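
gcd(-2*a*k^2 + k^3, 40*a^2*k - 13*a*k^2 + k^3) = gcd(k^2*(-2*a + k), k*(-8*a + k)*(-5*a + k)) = k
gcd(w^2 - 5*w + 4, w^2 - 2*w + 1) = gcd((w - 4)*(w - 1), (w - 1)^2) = w - 1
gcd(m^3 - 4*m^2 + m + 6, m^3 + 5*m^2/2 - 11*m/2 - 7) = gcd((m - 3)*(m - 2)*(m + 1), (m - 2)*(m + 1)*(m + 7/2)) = m^2 - m - 2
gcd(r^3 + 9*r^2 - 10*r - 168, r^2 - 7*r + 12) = r - 4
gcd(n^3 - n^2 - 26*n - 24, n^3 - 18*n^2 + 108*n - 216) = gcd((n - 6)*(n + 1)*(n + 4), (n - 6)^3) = n - 6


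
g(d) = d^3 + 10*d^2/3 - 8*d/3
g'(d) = 3*d^2 + 20*d/3 - 8/3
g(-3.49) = 7.40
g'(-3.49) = 10.61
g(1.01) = 1.74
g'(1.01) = 7.13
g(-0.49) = 1.99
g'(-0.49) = -5.21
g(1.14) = 2.77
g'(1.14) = 8.83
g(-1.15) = 5.95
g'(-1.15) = -6.37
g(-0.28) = 0.99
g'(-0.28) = -4.30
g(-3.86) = 2.45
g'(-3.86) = 16.30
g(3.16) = 56.41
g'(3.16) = 48.36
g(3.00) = 49.00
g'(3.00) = 44.33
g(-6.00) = -80.00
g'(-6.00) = 65.33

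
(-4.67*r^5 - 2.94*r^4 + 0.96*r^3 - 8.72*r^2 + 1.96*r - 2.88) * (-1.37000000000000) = 6.3979*r^5 + 4.0278*r^4 - 1.3152*r^3 + 11.9464*r^2 - 2.6852*r + 3.9456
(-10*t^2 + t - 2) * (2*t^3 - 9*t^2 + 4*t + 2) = -20*t^5 + 92*t^4 - 53*t^3 + 2*t^2 - 6*t - 4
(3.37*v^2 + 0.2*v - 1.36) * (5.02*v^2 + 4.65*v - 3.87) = 16.9174*v^4 + 16.6745*v^3 - 18.9391*v^2 - 7.098*v + 5.2632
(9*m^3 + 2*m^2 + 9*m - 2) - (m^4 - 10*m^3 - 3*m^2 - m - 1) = -m^4 + 19*m^3 + 5*m^2 + 10*m - 1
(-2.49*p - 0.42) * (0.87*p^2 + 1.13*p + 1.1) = -2.1663*p^3 - 3.1791*p^2 - 3.2136*p - 0.462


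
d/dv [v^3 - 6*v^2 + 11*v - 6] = 3*v^2 - 12*v + 11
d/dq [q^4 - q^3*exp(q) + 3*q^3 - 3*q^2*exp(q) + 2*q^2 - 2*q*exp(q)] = -q^3*exp(q) + 4*q^3 - 6*q^2*exp(q) + 9*q^2 - 8*q*exp(q) + 4*q - 2*exp(q)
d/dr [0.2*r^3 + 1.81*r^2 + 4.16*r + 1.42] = 0.6*r^2 + 3.62*r + 4.16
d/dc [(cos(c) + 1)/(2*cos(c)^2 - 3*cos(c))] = (4*cos(c) + cos(2*c) - 2)*sin(c)/((2*cos(c) - 3)^2*cos(c)^2)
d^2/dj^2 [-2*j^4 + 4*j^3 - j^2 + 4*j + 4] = -24*j^2 + 24*j - 2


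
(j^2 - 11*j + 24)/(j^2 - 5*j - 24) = (j - 3)/(j + 3)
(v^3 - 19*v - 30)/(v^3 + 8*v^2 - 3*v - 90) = (v^3 - 19*v - 30)/(v^3 + 8*v^2 - 3*v - 90)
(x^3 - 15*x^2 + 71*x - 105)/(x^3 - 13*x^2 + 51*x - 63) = (x - 5)/(x - 3)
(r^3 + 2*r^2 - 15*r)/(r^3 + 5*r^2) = (r - 3)/r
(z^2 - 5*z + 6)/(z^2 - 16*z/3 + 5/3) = 3*(z^2 - 5*z + 6)/(3*z^2 - 16*z + 5)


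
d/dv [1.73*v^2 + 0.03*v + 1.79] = 3.46*v + 0.03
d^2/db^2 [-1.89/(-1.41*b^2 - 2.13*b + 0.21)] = (-7.515018*b^2 - 11.352474*b + 1.89*(2.82*b + 2.13)*(5.64*b + 4.26) + 1.119258)/(1.41*b^2 + 2.13*b - 0.21)^3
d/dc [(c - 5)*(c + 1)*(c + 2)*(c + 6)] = 4*c^3 + 12*c^2 - 50*c - 88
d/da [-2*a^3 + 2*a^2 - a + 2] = -6*a^2 + 4*a - 1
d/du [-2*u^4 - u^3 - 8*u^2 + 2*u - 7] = -8*u^3 - 3*u^2 - 16*u + 2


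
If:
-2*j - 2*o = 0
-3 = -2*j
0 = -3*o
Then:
No Solution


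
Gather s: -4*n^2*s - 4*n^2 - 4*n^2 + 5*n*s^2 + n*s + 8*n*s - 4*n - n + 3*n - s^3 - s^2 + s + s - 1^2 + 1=-8*n^2 - 2*n - s^3 + s^2*(5*n - 1) + s*(-4*n^2 + 9*n + 2)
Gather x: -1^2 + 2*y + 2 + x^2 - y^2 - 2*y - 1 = x^2 - y^2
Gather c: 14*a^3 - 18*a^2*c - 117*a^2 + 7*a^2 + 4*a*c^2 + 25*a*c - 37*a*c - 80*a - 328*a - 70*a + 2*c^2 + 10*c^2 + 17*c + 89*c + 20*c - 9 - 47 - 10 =14*a^3 - 110*a^2 - 478*a + c^2*(4*a + 12) + c*(-18*a^2 - 12*a + 126) - 66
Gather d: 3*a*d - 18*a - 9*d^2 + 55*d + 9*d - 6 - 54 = -18*a - 9*d^2 + d*(3*a + 64) - 60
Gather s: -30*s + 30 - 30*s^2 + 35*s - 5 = -30*s^2 + 5*s + 25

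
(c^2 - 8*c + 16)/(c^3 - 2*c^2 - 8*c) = (c - 4)/(c*(c + 2))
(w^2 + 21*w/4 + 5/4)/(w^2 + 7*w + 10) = (w + 1/4)/(w + 2)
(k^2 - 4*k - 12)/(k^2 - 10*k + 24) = (k + 2)/(k - 4)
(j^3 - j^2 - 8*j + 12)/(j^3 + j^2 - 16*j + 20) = (j + 3)/(j + 5)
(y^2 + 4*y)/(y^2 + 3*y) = (y + 4)/(y + 3)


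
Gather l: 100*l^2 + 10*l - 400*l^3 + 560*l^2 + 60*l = -400*l^3 + 660*l^2 + 70*l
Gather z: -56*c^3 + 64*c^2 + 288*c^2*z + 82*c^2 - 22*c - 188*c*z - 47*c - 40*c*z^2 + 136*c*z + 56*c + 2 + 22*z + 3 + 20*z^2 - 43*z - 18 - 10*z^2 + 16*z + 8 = -56*c^3 + 146*c^2 - 13*c + z^2*(10 - 40*c) + z*(288*c^2 - 52*c - 5) - 5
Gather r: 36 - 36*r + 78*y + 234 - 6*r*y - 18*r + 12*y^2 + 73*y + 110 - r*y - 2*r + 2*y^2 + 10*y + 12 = r*(-7*y - 56) + 14*y^2 + 161*y + 392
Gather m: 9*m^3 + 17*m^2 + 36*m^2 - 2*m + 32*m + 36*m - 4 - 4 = 9*m^3 + 53*m^2 + 66*m - 8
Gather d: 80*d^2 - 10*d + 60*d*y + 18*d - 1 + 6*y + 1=80*d^2 + d*(60*y + 8) + 6*y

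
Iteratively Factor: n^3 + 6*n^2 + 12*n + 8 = (n + 2)*(n^2 + 4*n + 4) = (n + 2)^2*(n + 2)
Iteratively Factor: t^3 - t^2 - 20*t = (t + 4)*(t^2 - 5*t) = t*(t + 4)*(t - 5)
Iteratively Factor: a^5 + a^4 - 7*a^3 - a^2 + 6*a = (a - 1)*(a^4 + 2*a^3 - 5*a^2 - 6*a) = (a - 1)*(a + 3)*(a^3 - a^2 - 2*a) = a*(a - 1)*(a + 3)*(a^2 - a - 2) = a*(a - 1)*(a + 1)*(a + 3)*(a - 2)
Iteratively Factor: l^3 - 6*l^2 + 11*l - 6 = (l - 1)*(l^2 - 5*l + 6) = (l - 3)*(l - 1)*(l - 2)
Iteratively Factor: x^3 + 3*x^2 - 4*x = (x - 1)*(x^2 + 4*x) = (x - 1)*(x + 4)*(x)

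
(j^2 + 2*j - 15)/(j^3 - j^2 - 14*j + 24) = (j + 5)/(j^2 + 2*j - 8)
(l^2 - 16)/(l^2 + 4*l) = (l - 4)/l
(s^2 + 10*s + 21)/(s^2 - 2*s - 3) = (s^2 + 10*s + 21)/(s^2 - 2*s - 3)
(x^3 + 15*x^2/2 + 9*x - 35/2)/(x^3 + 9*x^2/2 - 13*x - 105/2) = (2*x^2 + 5*x - 7)/(2*x^2 - x - 21)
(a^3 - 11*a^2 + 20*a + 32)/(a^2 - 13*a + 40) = (a^2 - 3*a - 4)/(a - 5)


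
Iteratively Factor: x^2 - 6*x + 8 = (x - 2)*(x - 4)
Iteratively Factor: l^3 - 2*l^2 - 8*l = (l)*(l^2 - 2*l - 8) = l*(l + 2)*(l - 4)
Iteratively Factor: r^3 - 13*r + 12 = (r - 1)*(r^2 + r - 12) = (r - 3)*(r - 1)*(r + 4)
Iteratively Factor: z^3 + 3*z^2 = (z + 3)*(z^2) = z*(z + 3)*(z)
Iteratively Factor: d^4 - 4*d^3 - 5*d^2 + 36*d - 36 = (d + 3)*(d^3 - 7*d^2 + 16*d - 12) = (d - 2)*(d + 3)*(d^2 - 5*d + 6) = (d - 3)*(d - 2)*(d + 3)*(d - 2)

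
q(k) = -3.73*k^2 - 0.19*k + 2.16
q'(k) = -7.46*k - 0.19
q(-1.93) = -11.37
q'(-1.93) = 14.21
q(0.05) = 2.14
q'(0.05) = -0.56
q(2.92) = -30.20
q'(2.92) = -21.97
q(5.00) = -92.04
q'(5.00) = -37.49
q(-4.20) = -62.84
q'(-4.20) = 31.14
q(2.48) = -21.25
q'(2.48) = -18.69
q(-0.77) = 0.09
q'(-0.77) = 5.55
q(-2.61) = -22.75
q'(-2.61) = 19.28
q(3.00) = -31.98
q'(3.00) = -22.57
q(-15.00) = -834.24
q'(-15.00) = 111.71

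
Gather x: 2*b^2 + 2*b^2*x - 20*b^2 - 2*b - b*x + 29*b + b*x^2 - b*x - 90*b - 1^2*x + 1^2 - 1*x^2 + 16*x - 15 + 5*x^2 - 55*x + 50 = -18*b^2 - 63*b + x^2*(b + 4) + x*(2*b^2 - 2*b - 40) + 36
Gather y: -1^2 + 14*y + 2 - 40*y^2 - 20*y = -40*y^2 - 6*y + 1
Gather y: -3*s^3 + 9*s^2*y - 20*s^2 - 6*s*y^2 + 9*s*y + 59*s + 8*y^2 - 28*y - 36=-3*s^3 - 20*s^2 + 59*s + y^2*(8 - 6*s) + y*(9*s^2 + 9*s - 28) - 36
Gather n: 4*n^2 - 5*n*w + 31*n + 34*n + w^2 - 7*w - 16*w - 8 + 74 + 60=4*n^2 + n*(65 - 5*w) + w^2 - 23*w + 126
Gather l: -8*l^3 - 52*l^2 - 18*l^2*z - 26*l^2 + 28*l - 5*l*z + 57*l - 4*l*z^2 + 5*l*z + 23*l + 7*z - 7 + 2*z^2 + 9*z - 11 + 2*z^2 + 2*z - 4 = -8*l^3 + l^2*(-18*z - 78) + l*(108 - 4*z^2) + 4*z^2 + 18*z - 22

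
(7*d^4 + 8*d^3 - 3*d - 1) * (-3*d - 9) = -21*d^5 - 87*d^4 - 72*d^3 + 9*d^2 + 30*d + 9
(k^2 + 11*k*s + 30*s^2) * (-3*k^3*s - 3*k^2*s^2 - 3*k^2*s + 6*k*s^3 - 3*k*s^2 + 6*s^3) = -3*k^5*s - 36*k^4*s^2 - 3*k^4*s - 117*k^3*s^3 - 36*k^3*s^2 - 24*k^2*s^4 - 117*k^2*s^3 + 180*k*s^5 - 24*k*s^4 + 180*s^5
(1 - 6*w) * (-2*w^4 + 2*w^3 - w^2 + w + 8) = 12*w^5 - 14*w^4 + 8*w^3 - 7*w^2 - 47*w + 8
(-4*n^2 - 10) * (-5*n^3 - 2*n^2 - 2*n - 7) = 20*n^5 + 8*n^4 + 58*n^3 + 48*n^2 + 20*n + 70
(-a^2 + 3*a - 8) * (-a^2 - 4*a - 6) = a^4 + a^3 + 2*a^2 + 14*a + 48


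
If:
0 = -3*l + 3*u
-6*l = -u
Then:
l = 0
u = 0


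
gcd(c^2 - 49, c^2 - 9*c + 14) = c - 7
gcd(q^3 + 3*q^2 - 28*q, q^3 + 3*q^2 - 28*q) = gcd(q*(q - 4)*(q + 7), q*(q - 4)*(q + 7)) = q^3 + 3*q^2 - 28*q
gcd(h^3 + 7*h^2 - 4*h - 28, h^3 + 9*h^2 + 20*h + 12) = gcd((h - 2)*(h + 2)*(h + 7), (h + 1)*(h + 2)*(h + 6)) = h + 2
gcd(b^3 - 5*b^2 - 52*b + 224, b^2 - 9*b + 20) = b - 4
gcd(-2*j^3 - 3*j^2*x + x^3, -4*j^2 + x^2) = -2*j + x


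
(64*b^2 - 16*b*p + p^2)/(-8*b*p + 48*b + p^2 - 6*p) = (-8*b + p)/(p - 6)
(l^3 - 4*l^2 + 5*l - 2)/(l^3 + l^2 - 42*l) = (l^3 - 4*l^2 + 5*l - 2)/(l*(l^2 + l - 42))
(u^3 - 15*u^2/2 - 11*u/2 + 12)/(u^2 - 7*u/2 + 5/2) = (2*u^2 - 13*u - 24)/(2*u - 5)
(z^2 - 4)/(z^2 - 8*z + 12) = (z + 2)/(z - 6)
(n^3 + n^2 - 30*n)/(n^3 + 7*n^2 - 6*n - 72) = n*(n - 5)/(n^2 + n - 12)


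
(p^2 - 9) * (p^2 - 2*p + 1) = p^4 - 2*p^3 - 8*p^2 + 18*p - 9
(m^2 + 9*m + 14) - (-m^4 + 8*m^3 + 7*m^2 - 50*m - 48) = m^4 - 8*m^3 - 6*m^2 + 59*m + 62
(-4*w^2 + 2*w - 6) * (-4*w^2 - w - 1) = 16*w^4 - 4*w^3 + 26*w^2 + 4*w + 6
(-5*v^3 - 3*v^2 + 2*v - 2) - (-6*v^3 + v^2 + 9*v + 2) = v^3 - 4*v^2 - 7*v - 4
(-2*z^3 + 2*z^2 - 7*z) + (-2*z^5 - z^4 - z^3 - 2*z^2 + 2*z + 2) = -2*z^5 - z^4 - 3*z^3 - 5*z + 2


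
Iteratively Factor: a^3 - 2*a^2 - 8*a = (a + 2)*(a^2 - 4*a) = (a - 4)*(a + 2)*(a)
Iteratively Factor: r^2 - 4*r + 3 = (r - 3)*(r - 1)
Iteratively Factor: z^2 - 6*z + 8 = (z - 4)*(z - 2)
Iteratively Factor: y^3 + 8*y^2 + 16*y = (y)*(y^2 + 8*y + 16) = y*(y + 4)*(y + 4)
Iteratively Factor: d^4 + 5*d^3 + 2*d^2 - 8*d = (d + 4)*(d^3 + d^2 - 2*d) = (d + 2)*(d + 4)*(d^2 - d) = (d - 1)*(d + 2)*(d + 4)*(d)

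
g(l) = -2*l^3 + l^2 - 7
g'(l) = -6*l^2 + 2*l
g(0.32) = -6.96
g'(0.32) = 0.03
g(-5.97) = 454.19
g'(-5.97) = -225.79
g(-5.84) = 425.46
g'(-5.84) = -216.31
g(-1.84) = 8.84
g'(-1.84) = -23.99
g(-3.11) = 62.83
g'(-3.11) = -64.25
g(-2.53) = 31.79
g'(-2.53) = -43.47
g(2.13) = -21.79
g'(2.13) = -22.96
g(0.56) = -7.04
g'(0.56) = -0.76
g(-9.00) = 1532.00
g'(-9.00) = -504.00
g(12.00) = -3319.00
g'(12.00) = -840.00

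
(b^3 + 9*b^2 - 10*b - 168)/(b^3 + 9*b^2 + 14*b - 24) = (b^2 + 3*b - 28)/(b^2 + 3*b - 4)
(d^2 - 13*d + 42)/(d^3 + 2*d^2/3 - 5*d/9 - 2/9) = 9*(d^2 - 13*d + 42)/(9*d^3 + 6*d^2 - 5*d - 2)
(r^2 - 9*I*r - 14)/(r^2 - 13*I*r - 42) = (r - 2*I)/(r - 6*I)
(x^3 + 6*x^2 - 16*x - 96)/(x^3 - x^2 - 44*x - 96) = (x^2 + 2*x - 24)/(x^2 - 5*x - 24)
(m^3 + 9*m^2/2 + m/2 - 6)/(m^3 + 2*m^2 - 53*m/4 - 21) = 2*(m - 1)/(2*m - 7)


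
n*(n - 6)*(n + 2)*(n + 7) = n^4 + 3*n^3 - 40*n^2 - 84*n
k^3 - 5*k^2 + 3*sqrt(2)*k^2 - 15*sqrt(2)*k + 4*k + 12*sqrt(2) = (k - 4)*(k - 1)*(k + 3*sqrt(2))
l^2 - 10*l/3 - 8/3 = (l - 4)*(l + 2/3)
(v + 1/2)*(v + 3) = v^2 + 7*v/2 + 3/2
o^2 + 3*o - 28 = (o - 4)*(o + 7)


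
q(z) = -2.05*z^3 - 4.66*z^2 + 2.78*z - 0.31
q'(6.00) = -274.54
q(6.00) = -594.19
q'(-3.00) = -24.61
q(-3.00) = 4.76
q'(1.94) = -38.45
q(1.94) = -27.42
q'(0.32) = -0.83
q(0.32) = 0.04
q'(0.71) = -6.94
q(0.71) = -1.42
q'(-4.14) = -64.04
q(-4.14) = 53.77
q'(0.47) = -2.96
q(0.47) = -0.25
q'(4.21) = -145.46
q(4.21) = -224.17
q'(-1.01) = 5.92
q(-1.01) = -5.76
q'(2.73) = -68.50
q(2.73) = -69.16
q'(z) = -6.15*z^2 - 9.32*z + 2.78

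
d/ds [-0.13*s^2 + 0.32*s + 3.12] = 0.32 - 0.26*s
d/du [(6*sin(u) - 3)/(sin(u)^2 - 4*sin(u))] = 6*(sin(u) + cos(u)^2 - 3)*cos(u)/((sin(u) - 4)^2*sin(u)^2)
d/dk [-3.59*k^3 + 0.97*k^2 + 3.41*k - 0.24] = -10.77*k^2 + 1.94*k + 3.41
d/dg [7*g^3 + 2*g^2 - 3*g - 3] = 21*g^2 + 4*g - 3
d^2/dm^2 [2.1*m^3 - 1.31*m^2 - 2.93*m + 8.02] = 12.6*m - 2.62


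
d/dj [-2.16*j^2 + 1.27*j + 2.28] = 1.27 - 4.32*j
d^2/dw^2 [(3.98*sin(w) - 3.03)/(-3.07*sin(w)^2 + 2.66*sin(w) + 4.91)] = (-37.511102*sin(w)^5 + 81.728312*sin(w)^4 - 359.16851*sin(w)^3 + 84.768818*sin(w)^2 + 372.897616*sin(w) - 238.187134)/(-3.07*sin(w)^2 + 2.66*sin(w) + 4.91)^3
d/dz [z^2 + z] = 2*z + 1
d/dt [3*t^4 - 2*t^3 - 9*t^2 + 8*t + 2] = 12*t^3 - 6*t^2 - 18*t + 8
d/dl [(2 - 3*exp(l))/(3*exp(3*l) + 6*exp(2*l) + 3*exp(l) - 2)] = (18*exp(2*l) - 24)*exp(2*l)/(9*exp(6*l) + 36*exp(5*l) + 54*exp(4*l) + 24*exp(3*l) - 15*exp(2*l) - 12*exp(l) + 4)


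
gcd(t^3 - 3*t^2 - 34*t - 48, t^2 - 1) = 1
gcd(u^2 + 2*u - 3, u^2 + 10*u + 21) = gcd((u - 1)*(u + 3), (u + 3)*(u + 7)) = u + 3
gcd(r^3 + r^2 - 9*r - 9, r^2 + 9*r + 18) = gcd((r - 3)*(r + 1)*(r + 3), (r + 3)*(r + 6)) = r + 3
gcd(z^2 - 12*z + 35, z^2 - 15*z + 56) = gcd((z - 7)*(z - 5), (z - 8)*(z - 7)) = z - 7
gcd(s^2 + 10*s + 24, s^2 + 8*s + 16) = s + 4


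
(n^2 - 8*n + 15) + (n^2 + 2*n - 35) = 2*n^2 - 6*n - 20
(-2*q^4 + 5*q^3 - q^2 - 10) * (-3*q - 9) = 6*q^5 + 3*q^4 - 42*q^3 + 9*q^2 + 30*q + 90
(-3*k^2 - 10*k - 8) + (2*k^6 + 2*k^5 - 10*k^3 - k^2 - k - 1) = 2*k^6 + 2*k^5 - 10*k^3 - 4*k^2 - 11*k - 9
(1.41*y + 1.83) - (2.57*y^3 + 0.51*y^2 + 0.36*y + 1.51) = -2.57*y^3 - 0.51*y^2 + 1.05*y + 0.32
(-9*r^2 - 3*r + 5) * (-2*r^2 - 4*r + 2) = 18*r^4 + 42*r^3 - 16*r^2 - 26*r + 10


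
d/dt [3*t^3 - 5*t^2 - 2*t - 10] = 9*t^2 - 10*t - 2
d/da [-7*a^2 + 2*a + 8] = 2 - 14*a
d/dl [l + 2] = 1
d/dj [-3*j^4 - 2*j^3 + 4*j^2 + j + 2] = -12*j^3 - 6*j^2 + 8*j + 1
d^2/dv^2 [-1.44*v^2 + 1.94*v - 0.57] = -2.88000000000000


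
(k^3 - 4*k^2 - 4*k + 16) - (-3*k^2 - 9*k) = k^3 - k^2 + 5*k + 16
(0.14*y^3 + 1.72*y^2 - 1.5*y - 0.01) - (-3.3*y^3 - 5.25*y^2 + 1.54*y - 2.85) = 3.44*y^3 + 6.97*y^2 - 3.04*y + 2.84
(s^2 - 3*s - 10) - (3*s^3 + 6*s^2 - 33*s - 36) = -3*s^3 - 5*s^2 + 30*s + 26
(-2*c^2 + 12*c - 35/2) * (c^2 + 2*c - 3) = -2*c^4 + 8*c^3 + 25*c^2/2 - 71*c + 105/2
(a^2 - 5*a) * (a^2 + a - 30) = a^4 - 4*a^3 - 35*a^2 + 150*a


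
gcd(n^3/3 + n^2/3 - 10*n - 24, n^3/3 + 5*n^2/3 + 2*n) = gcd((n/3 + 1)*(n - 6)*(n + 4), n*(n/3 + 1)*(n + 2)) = n + 3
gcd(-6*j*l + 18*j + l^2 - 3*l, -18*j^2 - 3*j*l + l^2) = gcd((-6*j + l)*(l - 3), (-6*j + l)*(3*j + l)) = 6*j - l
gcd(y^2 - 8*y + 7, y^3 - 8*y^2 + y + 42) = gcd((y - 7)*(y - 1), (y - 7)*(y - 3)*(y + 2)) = y - 7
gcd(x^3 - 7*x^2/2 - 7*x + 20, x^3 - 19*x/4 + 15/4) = x + 5/2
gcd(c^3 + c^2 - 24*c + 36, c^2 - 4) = c - 2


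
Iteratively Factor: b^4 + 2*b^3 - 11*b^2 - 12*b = (b + 4)*(b^3 - 2*b^2 - 3*b) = b*(b + 4)*(b^2 - 2*b - 3) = b*(b + 1)*(b + 4)*(b - 3)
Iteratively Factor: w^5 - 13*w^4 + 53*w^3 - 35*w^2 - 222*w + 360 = (w - 3)*(w^4 - 10*w^3 + 23*w^2 + 34*w - 120) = (w - 4)*(w - 3)*(w^3 - 6*w^2 - w + 30) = (w - 4)*(w - 3)^2*(w^2 - 3*w - 10) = (w - 5)*(w - 4)*(w - 3)^2*(w + 2)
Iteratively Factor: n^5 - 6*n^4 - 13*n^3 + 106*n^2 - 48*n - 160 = (n + 1)*(n^4 - 7*n^3 - 6*n^2 + 112*n - 160) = (n - 4)*(n + 1)*(n^3 - 3*n^2 - 18*n + 40) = (n - 5)*(n - 4)*(n + 1)*(n^2 + 2*n - 8) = (n - 5)*(n - 4)*(n - 2)*(n + 1)*(n + 4)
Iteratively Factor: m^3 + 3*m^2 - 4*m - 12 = (m + 3)*(m^2 - 4) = (m - 2)*(m + 3)*(m + 2)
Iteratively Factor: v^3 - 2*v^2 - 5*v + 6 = (v - 1)*(v^2 - v - 6) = (v - 1)*(v + 2)*(v - 3)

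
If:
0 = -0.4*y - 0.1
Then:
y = -0.25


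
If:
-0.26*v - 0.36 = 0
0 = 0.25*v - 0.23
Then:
No Solution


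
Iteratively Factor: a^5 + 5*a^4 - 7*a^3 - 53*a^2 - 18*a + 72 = (a - 1)*(a^4 + 6*a^3 - a^2 - 54*a - 72) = (a - 1)*(a + 2)*(a^3 + 4*a^2 - 9*a - 36) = (a - 1)*(a + 2)*(a + 3)*(a^2 + a - 12) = (a - 1)*(a + 2)*(a + 3)*(a + 4)*(a - 3)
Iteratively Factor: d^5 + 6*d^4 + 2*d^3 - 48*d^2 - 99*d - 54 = (d + 3)*(d^4 + 3*d^3 - 7*d^2 - 27*d - 18) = (d - 3)*(d + 3)*(d^3 + 6*d^2 + 11*d + 6) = (d - 3)*(d + 1)*(d + 3)*(d^2 + 5*d + 6) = (d - 3)*(d + 1)*(d + 2)*(d + 3)*(d + 3)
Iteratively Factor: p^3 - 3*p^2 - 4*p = (p + 1)*(p^2 - 4*p) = (p - 4)*(p + 1)*(p)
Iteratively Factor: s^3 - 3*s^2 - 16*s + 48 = (s - 4)*(s^2 + s - 12) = (s - 4)*(s + 4)*(s - 3)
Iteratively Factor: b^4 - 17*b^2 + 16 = (b - 1)*(b^3 + b^2 - 16*b - 16) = (b - 1)*(b + 4)*(b^2 - 3*b - 4) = (b - 4)*(b - 1)*(b + 4)*(b + 1)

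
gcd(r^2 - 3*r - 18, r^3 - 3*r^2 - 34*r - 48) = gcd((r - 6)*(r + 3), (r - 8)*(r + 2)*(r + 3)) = r + 3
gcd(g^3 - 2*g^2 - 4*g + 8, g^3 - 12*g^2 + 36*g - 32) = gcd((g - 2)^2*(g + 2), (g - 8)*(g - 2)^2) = g^2 - 4*g + 4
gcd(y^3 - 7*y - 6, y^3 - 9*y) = y - 3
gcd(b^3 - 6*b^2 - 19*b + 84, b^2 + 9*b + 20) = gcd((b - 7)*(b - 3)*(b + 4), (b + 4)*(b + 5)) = b + 4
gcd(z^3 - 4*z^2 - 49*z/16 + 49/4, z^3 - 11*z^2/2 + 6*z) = z - 4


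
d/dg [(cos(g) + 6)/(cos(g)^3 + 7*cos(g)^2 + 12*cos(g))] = (171*cos(g) + 25*cos(2*g) + cos(3*g) + 169)*sin(g)/(2*(cos(g) + 3)^2*(cos(g) + 4)^2*cos(g)^2)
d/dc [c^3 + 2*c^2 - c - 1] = 3*c^2 + 4*c - 1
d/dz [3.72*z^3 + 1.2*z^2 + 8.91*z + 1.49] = 11.16*z^2 + 2.4*z + 8.91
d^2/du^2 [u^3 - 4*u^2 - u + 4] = 6*u - 8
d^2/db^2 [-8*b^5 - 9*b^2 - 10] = -160*b^3 - 18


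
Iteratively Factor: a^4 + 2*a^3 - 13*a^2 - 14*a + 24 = (a + 4)*(a^3 - 2*a^2 - 5*a + 6) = (a - 3)*(a + 4)*(a^2 + a - 2) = (a - 3)*(a - 1)*(a + 4)*(a + 2)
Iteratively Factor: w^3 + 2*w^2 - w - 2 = (w + 1)*(w^2 + w - 2) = (w - 1)*(w + 1)*(w + 2)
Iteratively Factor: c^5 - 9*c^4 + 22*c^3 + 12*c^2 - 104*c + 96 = (c - 3)*(c^4 - 6*c^3 + 4*c^2 + 24*c - 32) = (c - 3)*(c - 2)*(c^3 - 4*c^2 - 4*c + 16) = (c - 4)*(c - 3)*(c - 2)*(c^2 - 4) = (c - 4)*(c - 3)*(c - 2)*(c + 2)*(c - 2)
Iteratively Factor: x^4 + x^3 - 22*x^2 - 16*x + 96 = (x - 2)*(x^3 + 3*x^2 - 16*x - 48) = (x - 2)*(x + 4)*(x^2 - x - 12) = (x - 4)*(x - 2)*(x + 4)*(x + 3)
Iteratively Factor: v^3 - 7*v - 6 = (v + 2)*(v^2 - 2*v - 3) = (v - 3)*(v + 2)*(v + 1)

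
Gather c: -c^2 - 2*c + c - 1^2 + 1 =-c^2 - c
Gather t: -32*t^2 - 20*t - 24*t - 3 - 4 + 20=-32*t^2 - 44*t + 13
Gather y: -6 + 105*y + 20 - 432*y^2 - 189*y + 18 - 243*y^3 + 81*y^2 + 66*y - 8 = -243*y^3 - 351*y^2 - 18*y + 24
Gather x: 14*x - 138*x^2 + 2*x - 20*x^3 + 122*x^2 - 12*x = -20*x^3 - 16*x^2 + 4*x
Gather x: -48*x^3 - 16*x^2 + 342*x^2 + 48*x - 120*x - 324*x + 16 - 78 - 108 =-48*x^3 + 326*x^2 - 396*x - 170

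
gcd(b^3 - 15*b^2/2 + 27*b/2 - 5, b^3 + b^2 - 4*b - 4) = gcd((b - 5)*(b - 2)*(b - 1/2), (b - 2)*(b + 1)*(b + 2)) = b - 2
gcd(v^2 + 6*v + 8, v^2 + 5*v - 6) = 1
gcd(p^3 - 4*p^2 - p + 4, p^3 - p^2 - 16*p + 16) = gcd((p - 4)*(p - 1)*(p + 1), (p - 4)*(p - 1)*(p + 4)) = p^2 - 5*p + 4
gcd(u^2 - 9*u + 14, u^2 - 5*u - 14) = u - 7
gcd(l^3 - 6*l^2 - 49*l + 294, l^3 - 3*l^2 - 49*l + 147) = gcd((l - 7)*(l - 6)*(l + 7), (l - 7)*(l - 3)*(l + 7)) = l^2 - 49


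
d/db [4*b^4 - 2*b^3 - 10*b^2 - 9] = 2*b*(8*b^2 - 3*b - 10)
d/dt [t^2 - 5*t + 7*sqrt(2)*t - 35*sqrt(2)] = 2*t - 5 + 7*sqrt(2)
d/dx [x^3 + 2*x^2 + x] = 3*x^2 + 4*x + 1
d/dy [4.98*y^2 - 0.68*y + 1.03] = 9.96*y - 0.68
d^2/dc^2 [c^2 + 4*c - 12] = 2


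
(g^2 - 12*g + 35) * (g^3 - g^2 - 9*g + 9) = g^5 - 13*g^4 + 38*g^3 + 82*g^2 - 423*g + 315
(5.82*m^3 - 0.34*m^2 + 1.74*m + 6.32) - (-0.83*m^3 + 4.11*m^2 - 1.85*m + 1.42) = 6.65*m^3 - 4.45*m^2 + 3.59*m + 4.9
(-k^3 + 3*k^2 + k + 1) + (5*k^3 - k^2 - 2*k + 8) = 4*k^3 + 2*k^2 - k + 9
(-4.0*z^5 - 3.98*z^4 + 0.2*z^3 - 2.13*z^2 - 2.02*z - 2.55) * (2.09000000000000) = -8.36*z^5 - 8.3182*z^4 + 0.418*z^3 - 4.4517*z^2 - 4.2218*z - 5.3295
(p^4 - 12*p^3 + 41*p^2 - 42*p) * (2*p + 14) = 2*p^5 - 10*p^4 - 86*p^3 + 490*p^2 - 588*p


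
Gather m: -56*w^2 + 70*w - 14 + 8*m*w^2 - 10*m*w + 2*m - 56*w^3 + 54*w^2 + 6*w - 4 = m*(8*w^2 - 10*w + 2) - 56*w^3 - 2*w^2 + 76*w - 18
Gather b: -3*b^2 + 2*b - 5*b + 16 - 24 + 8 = -3*b^2 - 3*b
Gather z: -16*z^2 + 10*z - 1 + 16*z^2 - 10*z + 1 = 0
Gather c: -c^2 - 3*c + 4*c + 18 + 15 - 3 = -c^2 + c + 30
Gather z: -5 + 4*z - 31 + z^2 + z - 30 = z^2 + 5*z - 66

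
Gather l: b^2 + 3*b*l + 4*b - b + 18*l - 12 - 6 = b^2 + 3*b + l*(3*b + 18) - 18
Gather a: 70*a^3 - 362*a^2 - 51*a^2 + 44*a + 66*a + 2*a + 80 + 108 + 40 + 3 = 70*a^3 - 413*a^2 + 112*a + 231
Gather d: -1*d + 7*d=6*d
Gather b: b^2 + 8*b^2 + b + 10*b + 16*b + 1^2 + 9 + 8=9*b^2 + 27*b + 18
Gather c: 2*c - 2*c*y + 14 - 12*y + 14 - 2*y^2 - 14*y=c*(2 - 2*y) - 2*y^2 - 26*y + 28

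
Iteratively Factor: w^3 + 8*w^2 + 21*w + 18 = (w + 2)*(w^2 + 6*w + 9) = (w + 2)*(w + 3)*(w + 3)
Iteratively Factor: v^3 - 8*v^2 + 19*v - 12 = (v - 4)*(v^2 - 4*v + 3) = (v - 4)*(v - 1)*(v - 3)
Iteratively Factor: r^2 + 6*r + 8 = (r + 4)*(r + 2)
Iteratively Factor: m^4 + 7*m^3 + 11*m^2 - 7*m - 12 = (m + 4)*(m^3 + 3*m^2 - m - 3) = (m - 1)*(m + 4)*(m^2 + 4*m + 3) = (m - 1)*(m + 1)*(m + 4)*(m + 3)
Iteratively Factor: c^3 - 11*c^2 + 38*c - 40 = (c - 4)*(c^2 - 7*c + 10) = (c - 4)*(c - 2)*(c - 5)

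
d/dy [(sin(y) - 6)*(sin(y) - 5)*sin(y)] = (3*sin(y)^2 - 22*sin(y) + 30)*cos(y)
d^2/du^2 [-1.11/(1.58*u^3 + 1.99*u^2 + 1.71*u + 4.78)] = ((10.5228*u + 4.4178)*(1.58*u^3 + 1.99*u^2 + 1.71*u + 4.78) - 1.11*(4.74*u^2 + 3.98*u + 1.71)*(9.48*u^2 + 7.96*u + 3.42))/(1.58*u^3 + 1.99*u^2 + 1.71*u + 4.78)^3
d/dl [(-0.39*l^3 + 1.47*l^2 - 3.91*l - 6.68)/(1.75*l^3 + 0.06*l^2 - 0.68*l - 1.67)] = (-2.5959*l^4 + 14.2154*l^3 + 36.2589*l^2 - 4.1082*l + 1.9873)/(3.0625*l^6 + 0.21*l^5 - 2.3764*l^4 - 5.9266*l^3 + 0.262*l^2 + 2.2712*l + 2.7889)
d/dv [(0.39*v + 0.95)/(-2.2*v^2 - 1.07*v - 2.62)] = (0.858*v^2 + 4.18*v - 0.00530000000000008)/(4.84*v^4 + 4.708*v^3 + 12.6729*v^2 + 5.6068*v + 6.8644)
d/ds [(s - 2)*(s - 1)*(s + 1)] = 3*s^2 - 4*s - 1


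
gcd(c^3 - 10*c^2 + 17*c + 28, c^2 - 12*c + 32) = c - 4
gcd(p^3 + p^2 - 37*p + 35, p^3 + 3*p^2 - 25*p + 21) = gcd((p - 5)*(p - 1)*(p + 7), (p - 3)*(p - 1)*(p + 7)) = p^2 + 6*p - 7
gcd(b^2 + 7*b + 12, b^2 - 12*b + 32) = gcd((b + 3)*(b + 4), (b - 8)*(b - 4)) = 1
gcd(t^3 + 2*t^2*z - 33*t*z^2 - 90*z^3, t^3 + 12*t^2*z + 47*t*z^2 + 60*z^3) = t^2 + 8*t*z + 15*z^2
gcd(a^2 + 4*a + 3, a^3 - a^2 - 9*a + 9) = a + 3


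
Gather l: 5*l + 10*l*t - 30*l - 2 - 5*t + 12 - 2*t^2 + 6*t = l*(10*t - 25) - 2*t^2 + t + 10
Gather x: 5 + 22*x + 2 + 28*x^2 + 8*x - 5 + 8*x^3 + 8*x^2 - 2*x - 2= 8*x^3 + 36*x^2 + 28*x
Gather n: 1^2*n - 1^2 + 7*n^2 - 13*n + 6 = 7*n^2 - 12*n + 5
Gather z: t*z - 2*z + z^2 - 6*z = z^2 + z*(t - 8)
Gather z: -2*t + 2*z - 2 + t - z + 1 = -t + z - 1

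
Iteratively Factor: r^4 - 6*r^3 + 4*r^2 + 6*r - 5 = (r - 1)*(r^3 - 5*r^2 - r + 5) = (r - 1)^2*(r^2 - 4*r - 5) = (r - 5)*(r - 1)^2*(r + 1)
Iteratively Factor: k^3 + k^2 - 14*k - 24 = (k + 2)*(k^2 - k - 12) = (k + 2)*(k + 3)*(k - 4)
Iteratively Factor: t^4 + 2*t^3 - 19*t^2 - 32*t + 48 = (t + 3)*(t^3 - t^2 - 16*t + 16) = (t + 3)*(t + 4)*(t^2 - 5*t + 4) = (t - 1)*(t + 3)*(t + 4)*(t - 4)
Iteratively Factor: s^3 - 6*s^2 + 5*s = (s - 5)*(s^2 - s) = (s - 5)*(s - 1)*(s)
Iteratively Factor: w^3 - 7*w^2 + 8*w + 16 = (w - 4)*(w^2 - 3*w - 4) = (w - 4)*(w + 1)*(w - 4)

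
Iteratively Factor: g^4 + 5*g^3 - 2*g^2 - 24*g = (g + 4)*(g^3 + g^2 - 6*g) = (g - 2)*(g + 4)*(g^2 + 3*g) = g*(g - 2)*(g + 4)*(g + 3)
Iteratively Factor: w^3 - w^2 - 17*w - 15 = (w + 3)*(w^2 - 4*w - 5) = (w - 5)*(w + 3)*(w + 1)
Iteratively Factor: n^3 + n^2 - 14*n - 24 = (n + 2)*(n^2 - n - 12) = (n + 2)*(n + 3)*(n - 4)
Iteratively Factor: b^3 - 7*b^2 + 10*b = (b - 2)*(b^2 - 5*b) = b*(b - 2)*(b - 5)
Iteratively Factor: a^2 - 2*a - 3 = (a - 3)*(a + 1)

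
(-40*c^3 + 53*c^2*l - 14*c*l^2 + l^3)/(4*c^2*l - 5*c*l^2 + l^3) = (-40*c^2 + 13*c*l - l^2)/(l*(4*c - l))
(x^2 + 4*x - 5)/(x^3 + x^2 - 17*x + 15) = 1/(x - 3)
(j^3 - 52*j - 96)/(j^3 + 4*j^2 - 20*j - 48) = (j - 8)/(j - 4)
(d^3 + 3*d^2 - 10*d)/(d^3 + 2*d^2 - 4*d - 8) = d*(d + 5)/(d^2 + 4*d + 4)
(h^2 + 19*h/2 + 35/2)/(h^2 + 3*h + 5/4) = 2*(h + 7)/(2*h + 1)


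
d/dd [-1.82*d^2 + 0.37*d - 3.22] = 0.37 - 3.64*d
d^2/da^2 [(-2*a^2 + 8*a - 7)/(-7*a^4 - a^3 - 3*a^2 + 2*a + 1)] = 2*(294*a^8 - 2310*a^7 + 2942*a^6 + 375*a^5 + 1137*a^4 - 650*a^3 + 411*a^2 - 177*a + 67)/(343*a^12 + 147*a^11 + 462*a^10 - 167*a^9 - 33*a^8 - 273*a^7 - 54*a^6 + 24*a^5 + 42*a^4 + 31*a^3 - 3*a^2 - 6*a - 1)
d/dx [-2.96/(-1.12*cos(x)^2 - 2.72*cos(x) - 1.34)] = (6.6304*cos(x) + 8.0512)*sin(x)/(1.12*cos(x)^2 + 2.72*cos(x) + 1.34)^2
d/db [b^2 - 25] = 2*b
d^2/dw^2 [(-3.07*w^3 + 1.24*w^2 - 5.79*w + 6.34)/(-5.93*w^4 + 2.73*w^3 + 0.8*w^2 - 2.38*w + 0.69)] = (215.912486000001*w^9 - 261.626855999999*w^8 + 2651.087148*w^7 - 6608.90102*w^6 + 3804.401922*w^5 - 679.563864*w^4 + 36.378416*w^3 - 245.50296*w^2 + 133.67739*w - 46.989284)/(208.527857*w^12 - 288.000531*w^11 + 48.191331*w^10 + 308.437689*w^9 - 310.470195*w^8 + 47.249832*w^7 + 135.657853*w^6 - 109.293072*w^5 + 20.449695*w^4 + 17.464573*w^3 - 12.867948*w^2 + 3.399354*w - 0.328509)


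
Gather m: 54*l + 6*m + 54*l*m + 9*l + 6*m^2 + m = 63*l + 6*m^2 + m*(54*l + 7)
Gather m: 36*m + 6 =36*m + 6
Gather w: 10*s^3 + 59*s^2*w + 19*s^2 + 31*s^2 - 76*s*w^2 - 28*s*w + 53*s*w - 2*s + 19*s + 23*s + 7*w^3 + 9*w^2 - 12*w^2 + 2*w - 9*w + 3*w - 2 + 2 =10*s^3 + 50*s^2 + 40*s + 7*w^3 + w^2*(-76*s - 3) + w*(59*s^2 + 25*s - 4)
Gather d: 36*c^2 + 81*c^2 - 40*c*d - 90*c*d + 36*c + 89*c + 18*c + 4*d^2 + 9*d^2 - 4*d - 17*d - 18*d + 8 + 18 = 117*c^2 + 143*c + 13*d^2 + d*(-130*c - 39) + 26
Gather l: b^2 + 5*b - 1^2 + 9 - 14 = b^2 + 5*b - 6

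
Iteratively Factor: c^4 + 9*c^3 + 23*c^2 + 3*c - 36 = (c - 1)*(c^3 + 10*c^2 + 33*c + 36) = (c - 1)*(c + 4)*(c^2 + 6*c + 9) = (c - 1)*(c + 3)*(c + 4)*(c + 3)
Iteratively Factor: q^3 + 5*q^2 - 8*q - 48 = (q - 3)*(q^2 + 8*q + 16) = (q - 3)*(q + 4)*(q + 4)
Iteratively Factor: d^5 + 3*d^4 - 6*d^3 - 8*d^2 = (d + 1)*(d^4 + 2*d^3 - 8*d^2) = (d - 2)*(d + 1)*(d^3 + 4*d^2) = d*(d - 2)*(d + 1)*(d^2 + 4*d) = d*(d - 2)*(d + 1)*(d + 4)*(d)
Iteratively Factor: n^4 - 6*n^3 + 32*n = (n)*(n^3 - 6*n^2 + 32) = n*(n - 4)*(n^2 - 2*n - 8) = n*(n - 4)^2*(n + 2)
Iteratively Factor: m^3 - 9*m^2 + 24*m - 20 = (m - 2)*(m^2 - 7*m + 10) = (m - 2)^2*(m - 5)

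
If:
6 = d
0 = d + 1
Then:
No Solution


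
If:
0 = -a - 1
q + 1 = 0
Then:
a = -1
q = -1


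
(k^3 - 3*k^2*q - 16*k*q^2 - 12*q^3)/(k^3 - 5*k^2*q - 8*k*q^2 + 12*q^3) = (-k - q)/(-k + q)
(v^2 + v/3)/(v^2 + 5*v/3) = (3*v + 1)/(3*v + 5)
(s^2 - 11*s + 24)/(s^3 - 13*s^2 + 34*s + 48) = (s - 3)/(s^2 - 5*s - 6)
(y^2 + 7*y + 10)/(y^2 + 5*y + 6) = (y + 5)/(y + 3)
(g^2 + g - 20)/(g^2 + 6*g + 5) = (g - 4)/(g + 1)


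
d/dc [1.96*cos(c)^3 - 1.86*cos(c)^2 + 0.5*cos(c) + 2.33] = (-5.88*cos(c)^2 + 3.72*cos(c) - 0.5)*sin(c)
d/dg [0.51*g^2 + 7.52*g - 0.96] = 1.02*g + 7.52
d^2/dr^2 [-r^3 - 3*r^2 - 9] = -6*r - 6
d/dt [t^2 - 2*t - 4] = 2*t - 2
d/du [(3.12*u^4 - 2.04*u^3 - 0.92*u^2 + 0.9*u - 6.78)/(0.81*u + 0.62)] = (7.5816*u^4 + 4.4328*u^3 - 4.5396*u^2 - 1.1408*u + 6.0498)/(0.6561*u^2 + 1.0044*u + 0.3844)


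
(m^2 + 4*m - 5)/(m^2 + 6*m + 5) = (m - 1)/(m + 1)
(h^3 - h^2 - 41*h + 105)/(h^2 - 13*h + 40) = (h^2 + 4*h - 21)/(h - 8)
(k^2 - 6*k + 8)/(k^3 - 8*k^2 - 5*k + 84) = (k - 2)/(k^2 - 4*k - 21)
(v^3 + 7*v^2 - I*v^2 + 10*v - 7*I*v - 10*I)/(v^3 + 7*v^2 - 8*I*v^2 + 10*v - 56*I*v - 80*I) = (v - I)/(v - 8*I)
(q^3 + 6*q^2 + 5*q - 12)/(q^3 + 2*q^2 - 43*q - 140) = (q^2 + 2*q - 3)/(q^2 - 2*q - 35)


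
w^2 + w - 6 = (w - 2)*(w + 3)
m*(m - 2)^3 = m^4 - 6*m^3 + 12*m^2 - 8*m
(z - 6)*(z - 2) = z^2 - 8*z + 12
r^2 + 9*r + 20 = (r + 4)*(r + 5)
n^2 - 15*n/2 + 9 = (n - 6)*(n - 3/2)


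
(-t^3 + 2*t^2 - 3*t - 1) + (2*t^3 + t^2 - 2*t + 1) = t^3 + 3*t^2 - 5*t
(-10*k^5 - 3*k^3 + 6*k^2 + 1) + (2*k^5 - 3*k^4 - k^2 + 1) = -8*k^5 - 3*k^4 - 3*k^3 + 5*k^2 + 2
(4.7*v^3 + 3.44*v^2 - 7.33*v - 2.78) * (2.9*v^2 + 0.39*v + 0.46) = 13.63*v^5 + 11.809*v^4 - 17.7534*v^3 - 9.3383*v^2 - 4.456*v - 1.2788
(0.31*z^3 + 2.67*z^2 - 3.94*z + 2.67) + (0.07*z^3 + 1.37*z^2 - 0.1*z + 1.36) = 0.38*z^3 + 4.04*z^2 - 4.04*z + 4.03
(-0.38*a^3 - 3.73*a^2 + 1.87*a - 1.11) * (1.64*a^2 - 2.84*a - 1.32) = -0.6232*a^5 - 5.038*a^4 + 14.1616*a^3 - 2.2076*a^2 + 0.684*a + 1.4652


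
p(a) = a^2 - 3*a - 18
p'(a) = 2*a - 3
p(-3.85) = 8.37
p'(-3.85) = -10.70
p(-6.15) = 38.27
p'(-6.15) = -15.30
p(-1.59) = -10.70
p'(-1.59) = -6.18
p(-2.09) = -7.36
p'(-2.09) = -7.18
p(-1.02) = -13.90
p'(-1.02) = -5.04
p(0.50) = -19.25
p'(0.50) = -2.00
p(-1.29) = -12.47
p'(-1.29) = -5.58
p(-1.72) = -9.88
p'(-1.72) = -6.44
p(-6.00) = 36.00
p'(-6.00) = -15.00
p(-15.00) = 252.00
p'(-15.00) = -33.00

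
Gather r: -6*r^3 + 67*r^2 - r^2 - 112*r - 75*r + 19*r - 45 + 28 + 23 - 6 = -6*r^3 + 66*r^2 - 168*r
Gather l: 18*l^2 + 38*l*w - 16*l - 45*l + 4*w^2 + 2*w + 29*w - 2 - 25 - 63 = 18*l^2 + l*(38*w - 61) + 4*w^2 + 31*w - 90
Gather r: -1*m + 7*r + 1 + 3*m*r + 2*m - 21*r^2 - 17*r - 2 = m - 21*r^2 + r*(3*m - 10) - 1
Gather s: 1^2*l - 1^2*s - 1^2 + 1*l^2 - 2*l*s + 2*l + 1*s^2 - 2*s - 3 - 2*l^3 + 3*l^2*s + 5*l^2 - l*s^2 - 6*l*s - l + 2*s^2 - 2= -2*l^3 + 6*l^2 + 2*l + s^2*(3 - l) + s*(3*l^2 - 8*l - 3) - 6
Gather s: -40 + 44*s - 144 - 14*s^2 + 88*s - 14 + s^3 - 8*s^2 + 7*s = s^3 - 22*s^2 + 139*s - 198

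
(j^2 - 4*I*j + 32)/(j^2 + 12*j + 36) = (j^2 - 4*I*j + 32)/(j^2 + 12*j + 36)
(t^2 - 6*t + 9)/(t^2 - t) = (t^2 - 6*t + 9)/(t*(t - 1))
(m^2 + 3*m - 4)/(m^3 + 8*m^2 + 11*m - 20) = 1/(m + 5)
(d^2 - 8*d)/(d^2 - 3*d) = (d - 8)/(d - 3)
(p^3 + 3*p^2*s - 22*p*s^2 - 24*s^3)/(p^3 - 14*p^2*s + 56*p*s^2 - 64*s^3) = (p^2 + 7*p*s + 6*s^2)/(p^2 - 10*p*s + 16*s^2)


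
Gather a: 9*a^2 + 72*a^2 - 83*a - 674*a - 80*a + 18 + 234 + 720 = 81*a^2 - 837*a + 972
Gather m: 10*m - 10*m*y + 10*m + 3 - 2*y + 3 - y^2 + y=m*(20 - 10*y) - y^2 - y + 6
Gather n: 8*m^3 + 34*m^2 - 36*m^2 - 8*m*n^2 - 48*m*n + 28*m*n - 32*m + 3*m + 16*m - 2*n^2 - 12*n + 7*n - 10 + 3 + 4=8*m^3 - 2*m^2 - 13*m + n^2*(-8*m - 2) + n*(-20*m - 5) - 3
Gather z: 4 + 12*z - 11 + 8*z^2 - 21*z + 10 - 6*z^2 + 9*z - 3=2*z^2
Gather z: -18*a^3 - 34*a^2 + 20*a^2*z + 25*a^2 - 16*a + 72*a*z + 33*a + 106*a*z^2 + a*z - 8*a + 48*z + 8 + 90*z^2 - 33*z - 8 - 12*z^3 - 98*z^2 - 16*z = -18*a^3 - 9*a^2 + 9*a - 12*z^3 + z^2*(106*a - 8) + z*(20*a^2 + 73*a - 1)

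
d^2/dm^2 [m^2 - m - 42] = 2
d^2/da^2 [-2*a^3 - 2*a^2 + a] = -12*a - 4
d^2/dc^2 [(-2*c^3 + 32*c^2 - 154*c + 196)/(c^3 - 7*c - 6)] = 16*(4*c^6 - 63*c^5 + 222*c^4 + 21*c^3 - 1239*c^2 + 414*c + 2153)/(c^9 - 21*c^7 - 18*c^6 + 147*c^5 + 252*c^4 - 235*c^3 - 882*c^2 - 756*c - 216)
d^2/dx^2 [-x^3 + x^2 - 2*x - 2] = 2 - 6*x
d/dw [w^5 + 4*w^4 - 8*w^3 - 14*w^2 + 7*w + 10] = 5*w^4 + 16*w^3 - 24*w^2 - 28*w + 7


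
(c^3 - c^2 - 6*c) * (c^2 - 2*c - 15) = c^5 - 3*c^4 - 19*c^3 + 27*c^2 + 90*c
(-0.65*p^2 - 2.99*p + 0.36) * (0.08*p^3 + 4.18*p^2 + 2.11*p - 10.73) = -0.052*p^5 - 2.9562*p^4 - 13.8409*p^3 + 2.1704*p^2 + 32.8423*p - 3.8628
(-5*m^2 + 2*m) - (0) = -5*m^2 + 2*m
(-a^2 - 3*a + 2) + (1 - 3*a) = -a^2 - 6*a + 3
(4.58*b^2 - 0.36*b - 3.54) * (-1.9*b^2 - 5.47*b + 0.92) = -8.702*b^4 - 24.3686*b^3 + 12.9088*b^2 + 19.0326*b - 3.2568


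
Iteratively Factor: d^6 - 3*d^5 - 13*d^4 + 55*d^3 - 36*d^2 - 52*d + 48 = (d - 3)*(d^5 - 13*d^3 + 16*d^2 + 12*d - 16) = (d - 3)*(d + 4)*(d^4 - 4*d^3 + 3*d^2 + 4*d - 4) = (d - 3)*(d - 1)*(d + 4)*(d^3 - 3*d^2 + 4) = (d - 3)*(d - 1)*(d + 1)*(d + 4)*(d^2 - 4*d + 4) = (d - 3)*(d - 2)*(d - 1)*(d + 1)*(d + 4)*(d - 2)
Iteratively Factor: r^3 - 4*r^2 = (r)*(r^2 - 4*r) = r^2*(r - 4)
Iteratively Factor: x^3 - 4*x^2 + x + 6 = (x + 1)*(x^2 - 5*x + 6) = (x - 3)*(x + 1)*(x - 2)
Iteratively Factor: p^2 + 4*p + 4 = (p + 2)*(p + 2)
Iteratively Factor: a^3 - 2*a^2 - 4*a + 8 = (a + 2)*(a^2 - 4*a + 4) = (a - 2)*(a + 2)*(a - 2)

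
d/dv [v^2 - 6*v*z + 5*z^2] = 2*v - 6*z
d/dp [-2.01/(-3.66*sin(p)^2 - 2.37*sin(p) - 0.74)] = -(14.7132*sin(p) + 4.7637)*cos(p)/(3.66*sin(p)^2 + 2.37*sin(p) + 0.74)^2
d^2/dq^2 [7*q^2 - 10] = 14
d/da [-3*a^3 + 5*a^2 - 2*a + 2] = -9*a^2 + 10*a - 2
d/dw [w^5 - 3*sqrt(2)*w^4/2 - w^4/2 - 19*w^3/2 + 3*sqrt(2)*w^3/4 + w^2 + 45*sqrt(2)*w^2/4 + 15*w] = 5*w^4 - 6*sqrt(2)*w^3 - 2*w^3 - 57*w^2/2 + 9*sqrt(2)*w^2/4 + 2*w + 45*sqrt(2)*w/2 + 15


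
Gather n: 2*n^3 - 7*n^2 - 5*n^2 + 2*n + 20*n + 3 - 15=2*n^3 - 12*n^2 + 22*n - 12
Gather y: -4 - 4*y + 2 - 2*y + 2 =-6*y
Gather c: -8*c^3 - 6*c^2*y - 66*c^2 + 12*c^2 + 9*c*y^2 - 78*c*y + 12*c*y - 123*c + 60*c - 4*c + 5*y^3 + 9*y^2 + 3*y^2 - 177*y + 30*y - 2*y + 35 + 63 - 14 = -8*c^3 + c^2*(-6*y - 54) + c*(9*y^2 - 66*y - 67) + 5*y^3 + 12*y^2 - 149*y + 84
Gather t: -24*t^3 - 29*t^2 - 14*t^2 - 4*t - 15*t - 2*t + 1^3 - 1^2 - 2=-24*t^3 - 43*t^2 - 21*t - 2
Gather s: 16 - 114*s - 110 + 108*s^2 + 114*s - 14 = 108*s^2 - 108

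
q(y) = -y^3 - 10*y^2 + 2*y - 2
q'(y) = -3*y^2 - 20*y + 2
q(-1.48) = -23.62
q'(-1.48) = 25.03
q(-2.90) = -67.51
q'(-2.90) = 34.77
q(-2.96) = -69.60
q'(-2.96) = 34.92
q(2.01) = -46.50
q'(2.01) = -50.32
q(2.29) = -61.87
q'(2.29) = -59.53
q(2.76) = -93.68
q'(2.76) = -76.05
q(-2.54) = -55.21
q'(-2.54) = 33.45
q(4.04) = -223.08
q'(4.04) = -127.76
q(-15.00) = 1093.00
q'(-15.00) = -373.00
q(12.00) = -3146.00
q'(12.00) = -670.00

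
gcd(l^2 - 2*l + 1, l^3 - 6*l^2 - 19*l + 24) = l - 1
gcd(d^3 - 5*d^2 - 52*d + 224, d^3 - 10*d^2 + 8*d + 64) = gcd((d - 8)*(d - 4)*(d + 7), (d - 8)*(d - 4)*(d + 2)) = d^2 - 12*d + 32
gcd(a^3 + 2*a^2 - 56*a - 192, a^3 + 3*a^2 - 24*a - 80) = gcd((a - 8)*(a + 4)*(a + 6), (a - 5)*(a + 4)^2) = a + 4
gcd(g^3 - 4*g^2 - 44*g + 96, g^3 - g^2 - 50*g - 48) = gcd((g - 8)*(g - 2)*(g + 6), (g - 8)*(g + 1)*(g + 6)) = g^2 - 2*g - 48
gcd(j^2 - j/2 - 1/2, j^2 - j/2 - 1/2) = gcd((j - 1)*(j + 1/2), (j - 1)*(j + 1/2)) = j^2 - j/2 - 1/2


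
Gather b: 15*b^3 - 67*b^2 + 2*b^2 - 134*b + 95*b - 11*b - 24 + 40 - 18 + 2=15*b^3 - 65*b^2 - 50*b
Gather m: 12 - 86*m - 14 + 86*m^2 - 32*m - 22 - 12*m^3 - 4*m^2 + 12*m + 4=-12*m^3 + 82*m^2 - 106*m - 20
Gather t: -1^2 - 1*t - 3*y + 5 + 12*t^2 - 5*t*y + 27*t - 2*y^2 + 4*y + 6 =12*t^2 + t*(26 - 5*y) - 2*y^2 + y + 10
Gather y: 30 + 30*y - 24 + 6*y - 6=36*y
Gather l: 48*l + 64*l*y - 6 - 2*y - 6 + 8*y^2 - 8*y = l*(64*y + 48) + 8*y^2 - 10*y - 12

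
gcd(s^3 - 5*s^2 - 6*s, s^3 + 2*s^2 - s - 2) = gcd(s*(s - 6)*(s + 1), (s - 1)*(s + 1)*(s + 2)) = s + 1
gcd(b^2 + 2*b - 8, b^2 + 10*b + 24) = b + 4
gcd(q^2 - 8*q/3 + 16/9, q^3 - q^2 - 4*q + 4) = 1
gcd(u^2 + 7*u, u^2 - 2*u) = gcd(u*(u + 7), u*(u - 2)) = u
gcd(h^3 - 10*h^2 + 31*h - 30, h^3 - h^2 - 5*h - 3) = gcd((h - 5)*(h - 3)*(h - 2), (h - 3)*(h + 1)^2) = h - 3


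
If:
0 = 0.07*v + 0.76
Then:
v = -10.86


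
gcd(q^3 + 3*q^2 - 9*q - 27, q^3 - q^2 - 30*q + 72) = q - 3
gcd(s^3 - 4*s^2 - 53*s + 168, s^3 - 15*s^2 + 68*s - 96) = s^2 - 11*s + 24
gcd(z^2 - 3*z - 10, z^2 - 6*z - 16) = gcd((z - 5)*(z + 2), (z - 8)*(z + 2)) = z + 2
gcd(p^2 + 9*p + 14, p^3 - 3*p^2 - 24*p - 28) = p + 2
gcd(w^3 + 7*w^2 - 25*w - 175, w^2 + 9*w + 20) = w + 5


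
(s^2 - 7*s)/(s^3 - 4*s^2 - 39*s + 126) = s/(s^2 + 3*s - 18)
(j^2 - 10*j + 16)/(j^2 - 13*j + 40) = (j - 2)/(j - 5)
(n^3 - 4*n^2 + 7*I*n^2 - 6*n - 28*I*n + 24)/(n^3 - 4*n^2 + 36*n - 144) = (n + I)/(n - 6*I)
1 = 1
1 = 1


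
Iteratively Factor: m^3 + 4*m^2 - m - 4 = (m + 1)*(m^2 + 3*m - 4) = (m - 1)*(m + 1)*(m + 4)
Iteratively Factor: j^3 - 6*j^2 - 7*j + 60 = (j + 3)*(j^2 - 9*j + 20) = (j - 5)*(j + 3)*(j - 4)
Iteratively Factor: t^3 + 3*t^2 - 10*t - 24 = (t + 2)*(t^2 + t - 12) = (t + 2)*(t + 4)*(t - 3)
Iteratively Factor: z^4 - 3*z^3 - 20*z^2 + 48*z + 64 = (z + 4)*(z^3 - 7*z^2 + 8*z + 16) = (z - 4)*(z + 4)*(z^2 - 3*z - 4) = (z - 4)*(z + 1)*(z + 4)*(z - 4)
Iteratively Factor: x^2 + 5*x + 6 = (x + 2)*(x + 3)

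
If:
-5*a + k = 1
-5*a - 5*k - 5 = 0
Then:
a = -1/3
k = -2/3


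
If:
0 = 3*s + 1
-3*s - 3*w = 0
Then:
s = -1/3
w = 1/3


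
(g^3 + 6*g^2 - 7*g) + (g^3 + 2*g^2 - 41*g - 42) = 2*g^3 + 8*g^2 - 48*g - 42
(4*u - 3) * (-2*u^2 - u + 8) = -8*u^3 + 2*u^2 + 35*u - 24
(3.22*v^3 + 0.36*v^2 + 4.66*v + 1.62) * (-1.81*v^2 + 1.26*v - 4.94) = -5.8282*v^5 + 3.4056*v^4 - 23.8878*v^3 + 1.161*v^2 - 20.9792*v - 8.0028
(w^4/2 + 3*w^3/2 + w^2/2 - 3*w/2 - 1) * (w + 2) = w^5/2 + 5*w^4/2 + 7*w^3/2 - w^2/2 - 4*w - 2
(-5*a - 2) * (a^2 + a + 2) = -5*a^3 - 7*a^2 - 12*a - 4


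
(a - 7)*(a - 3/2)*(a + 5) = a^3 - 7*a^2/2 - 32*a + 105/2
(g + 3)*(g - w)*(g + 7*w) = g^3 + 6*g^2*w + 3*g^2 - 7*g*w^2 + 18*g*w - 21*w^2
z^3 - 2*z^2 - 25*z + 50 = (z - 5)*(z - 2)*(z + 5)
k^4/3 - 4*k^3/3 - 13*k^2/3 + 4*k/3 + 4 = (k/3 + 1/3)*(k - 6)*(k - 1)*(k + 2)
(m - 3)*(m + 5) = m^2 + 2*m - 15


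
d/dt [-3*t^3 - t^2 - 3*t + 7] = -9*t^2 - 2*t - 3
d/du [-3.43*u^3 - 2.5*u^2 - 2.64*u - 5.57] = -10.29*u^2 - 5.0*u - 2.64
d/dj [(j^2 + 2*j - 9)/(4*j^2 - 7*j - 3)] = 3*(-5*j^2 + 22*j - 23)/(16*j^4 - 56*j^3 + 25*j^2 + 42*j + 9)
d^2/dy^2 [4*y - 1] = 0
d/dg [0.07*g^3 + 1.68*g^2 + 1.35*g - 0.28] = 0.21*g^2 + 3.36*g + 1.35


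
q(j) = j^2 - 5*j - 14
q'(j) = 2*j - 5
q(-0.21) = -12.91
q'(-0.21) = -5.42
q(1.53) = -19.31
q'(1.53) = -1.94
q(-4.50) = 28.75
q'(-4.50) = -14.00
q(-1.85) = -1.33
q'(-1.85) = -8.70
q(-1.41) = -4.96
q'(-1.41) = -7.82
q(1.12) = -18.35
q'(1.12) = -2.76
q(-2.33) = 3.08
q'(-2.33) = -9.66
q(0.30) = -15.41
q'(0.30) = -4.40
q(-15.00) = 286.00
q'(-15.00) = -35.00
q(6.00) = -8.00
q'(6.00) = 7.00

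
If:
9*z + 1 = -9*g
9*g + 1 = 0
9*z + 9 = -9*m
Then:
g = -1/9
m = -1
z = 0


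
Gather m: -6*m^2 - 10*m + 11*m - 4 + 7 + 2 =-6*m^2 + m + 5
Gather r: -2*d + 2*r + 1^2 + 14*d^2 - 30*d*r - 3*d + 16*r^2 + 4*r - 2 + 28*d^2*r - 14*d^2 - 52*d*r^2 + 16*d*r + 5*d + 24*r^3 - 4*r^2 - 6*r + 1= 24*r^3 + r^2*(12 - 52*d) + r*(28*d^2 - 14*d)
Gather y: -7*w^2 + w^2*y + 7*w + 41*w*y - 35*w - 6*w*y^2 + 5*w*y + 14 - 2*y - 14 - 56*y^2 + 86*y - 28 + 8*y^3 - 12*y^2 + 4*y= -7*w^2 - 28*w + 8*y^3 + y^2*(-6*w - 68) + y*(w^2 + 46*w + 88) - 28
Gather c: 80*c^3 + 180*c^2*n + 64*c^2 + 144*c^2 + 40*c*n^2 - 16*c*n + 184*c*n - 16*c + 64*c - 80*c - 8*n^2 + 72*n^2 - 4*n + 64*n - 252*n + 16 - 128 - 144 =80*c^3 + c^2*(180*n + 208) + c*(40*n^2 + 168*n - 32) + 64*n^2 - 192*n - 256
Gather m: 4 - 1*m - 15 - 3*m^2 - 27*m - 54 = -3*m^2 - 28*m - 65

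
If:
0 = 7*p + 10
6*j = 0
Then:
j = 0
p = -10/7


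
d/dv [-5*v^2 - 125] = -10*v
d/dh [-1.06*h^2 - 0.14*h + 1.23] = -2.12*h - 0.14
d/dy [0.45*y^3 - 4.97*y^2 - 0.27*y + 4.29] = 1.35*y^2 - 9.94*y - 0.27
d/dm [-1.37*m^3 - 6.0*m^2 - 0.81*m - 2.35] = -4.11*m^2 - 12.0*m - 0.81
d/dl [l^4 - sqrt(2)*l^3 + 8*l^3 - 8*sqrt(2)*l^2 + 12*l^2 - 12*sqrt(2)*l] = 4*l^3 - 3*sqrt(2)*l^2 + 24*l^2 - 16*sqrt(2)*l + 24*l - 12*sqrt(2)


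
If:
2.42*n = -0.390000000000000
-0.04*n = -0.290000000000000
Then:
No Solution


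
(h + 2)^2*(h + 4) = h^3 + 8*h^2 + 20*h + 16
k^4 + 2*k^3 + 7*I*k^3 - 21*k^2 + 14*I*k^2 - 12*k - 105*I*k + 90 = (k - 3)*(k + 5)*(k + I)*(k + 6*I)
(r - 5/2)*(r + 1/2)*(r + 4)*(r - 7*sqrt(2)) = r^4 - 7*sqrt(2)*r^3 + 2*r^3 - 14*sqrt(2)*r^2 - 37*r^2/4 - 5*r + 259*sqrt(2)*r/4 + 35*sqrt(2)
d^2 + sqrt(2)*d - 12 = (d - 2*sqrt(2))*(d + 3*sqrt(2))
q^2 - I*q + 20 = (q - 5*I)*(q + 4*I)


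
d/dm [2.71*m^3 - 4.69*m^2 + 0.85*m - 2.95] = 8.13*m^2 - 9.38*m + 0.85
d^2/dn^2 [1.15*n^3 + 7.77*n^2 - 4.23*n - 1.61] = 6.9*n + 15.54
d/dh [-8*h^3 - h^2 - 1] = 2*h*(-12*h - 1)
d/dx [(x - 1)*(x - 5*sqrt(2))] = 2*x - 5*sqrt(2) - 1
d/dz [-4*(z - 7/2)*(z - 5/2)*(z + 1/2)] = -12*z^2 + 44*z - 23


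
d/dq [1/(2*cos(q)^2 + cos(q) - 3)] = (4*cos(q) + 1)*sin(q)/(cos(q) + cos(2*q) - 2)^2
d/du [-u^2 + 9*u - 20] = 9 - 2*u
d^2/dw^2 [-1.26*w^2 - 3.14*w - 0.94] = -2.52000000000000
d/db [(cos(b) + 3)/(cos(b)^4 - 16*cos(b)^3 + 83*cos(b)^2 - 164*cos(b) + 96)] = (3*sin(b)^4 + 55*sin(b)^2 + 483*cos(b) - 5*cos(3*b) - 646)*sin(b)/((cos(b) - 8)^2*(cos(b) - 4)^2*(cos(b) - 3)^2*(cos(b) - 1)^2)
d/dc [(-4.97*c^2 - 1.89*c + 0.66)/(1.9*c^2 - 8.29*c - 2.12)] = (44.7923*c^2 + 18.5648*c + 9.4782)/(3.61*c^4 - 31.502*c^3 + 60.6681*c^2 + 35.1496*c + 4.4944)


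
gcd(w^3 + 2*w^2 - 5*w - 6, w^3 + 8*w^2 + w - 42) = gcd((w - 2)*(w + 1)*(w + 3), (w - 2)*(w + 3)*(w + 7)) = w^2 + w - 6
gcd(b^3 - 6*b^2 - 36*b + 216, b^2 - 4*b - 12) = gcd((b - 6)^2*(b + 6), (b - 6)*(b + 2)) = b - 6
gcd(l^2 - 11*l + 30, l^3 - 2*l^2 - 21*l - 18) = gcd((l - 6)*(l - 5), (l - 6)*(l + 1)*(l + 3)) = l - 6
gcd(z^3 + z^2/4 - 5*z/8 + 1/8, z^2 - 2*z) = 1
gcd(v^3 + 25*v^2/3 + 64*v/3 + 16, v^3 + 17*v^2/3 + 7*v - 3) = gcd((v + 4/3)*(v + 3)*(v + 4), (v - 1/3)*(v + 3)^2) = v + 3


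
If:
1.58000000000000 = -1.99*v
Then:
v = -0.79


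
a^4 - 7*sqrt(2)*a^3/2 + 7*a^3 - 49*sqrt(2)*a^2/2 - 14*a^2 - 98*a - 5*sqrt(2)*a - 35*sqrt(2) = (a + 7)*(a - 5*sqrt(2))*(a + sqrt(2)/2)*(a + sqrt(2))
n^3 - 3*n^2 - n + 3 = (n - 3)*(n - 1)*(n + 1)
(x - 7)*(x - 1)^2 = x^3 - 9*x^2 + 15*x - 7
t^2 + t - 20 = (t - 4)*(t + 5)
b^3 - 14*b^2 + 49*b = b*(b - 7)^2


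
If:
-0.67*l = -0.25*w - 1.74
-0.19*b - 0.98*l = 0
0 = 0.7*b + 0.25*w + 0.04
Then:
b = 2.98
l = -0.58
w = -8.51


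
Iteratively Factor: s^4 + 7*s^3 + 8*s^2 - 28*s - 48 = (s + 3)*(s^3 + 4*s^2 - 4*s - 16) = (s - 2)*(s + 3)*(s^2 + 6*s + 8) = (s - 2)*(s + 3)*(s + 4)*(s + 2)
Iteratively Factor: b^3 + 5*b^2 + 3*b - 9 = (b + 3)*(b^2 + 2*b - 3) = (b + 3)^2*(b - 1)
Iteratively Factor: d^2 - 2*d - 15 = (d + 3)*(d - 5)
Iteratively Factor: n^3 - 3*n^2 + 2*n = (n)*(n^2 - 3*n + 2) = n*(n - 2)*(n - 1)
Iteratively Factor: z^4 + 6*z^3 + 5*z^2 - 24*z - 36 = (z - 2)*(z^3 + 8*z^2 + 21*z + 18) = (z - 2)*(z + 3)*(z^2 + 5*z + 6) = (z - 2)*(z + 3)^2*(z + 2)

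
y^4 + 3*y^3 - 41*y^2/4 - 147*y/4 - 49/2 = (y - 7/2)*(y + 1)*(y + 2)*(y + 7/2)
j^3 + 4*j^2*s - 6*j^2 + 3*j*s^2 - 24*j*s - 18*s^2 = (j - 6)*(j + s)*(j + 3*s)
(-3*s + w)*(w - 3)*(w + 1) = -3*s*w^2 + 6*s*w + 9*s + w^3 - 2*w^2 - 3*w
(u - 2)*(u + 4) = u^2 + 2*u - 8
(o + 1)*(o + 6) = o^2 + 7*o + 6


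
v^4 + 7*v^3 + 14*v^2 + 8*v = v*(v + 1)*(v + 2)*(v + 4)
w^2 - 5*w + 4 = (w - 4)*(w - 1)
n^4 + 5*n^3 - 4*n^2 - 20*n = n*(n - 2)*(n + 2)*(n + 5)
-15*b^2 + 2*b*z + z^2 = (-3*b + z)*(5*b + z)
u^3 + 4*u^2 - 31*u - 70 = (u - 5)*(u + 2)*(u + 7)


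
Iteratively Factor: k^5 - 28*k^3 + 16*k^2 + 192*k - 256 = (k - 2)*(k^4 + 2*k^3 - 24*k^2 - 32*k + 128) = (k - 2)^2*(k^3 + 4*k^2 - 16*k - 64) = (k - 4)*(k - 2)^2*(k^2 + 8*k + 16) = (k - 4)*(k - 2)^2*(k + 4)*(k + 4)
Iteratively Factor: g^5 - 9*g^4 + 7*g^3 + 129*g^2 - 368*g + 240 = (g - 3)*(g^4 - 6*g^3 - 11*g^2 + 96*g - 80) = (g - 5)*(g - 3)*(g^3 - g^2 - 16*g + 16) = (g - 5)*(g - 3)*(g + 4)*(g^2 - 5*g + 4) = (g - 5)*(g - 3)*(g - 1)*(g + 4)*(g - 4)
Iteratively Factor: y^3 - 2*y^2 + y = (y)*(y^2 - 2*y + 1) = y*(y - 1)*(y - 1)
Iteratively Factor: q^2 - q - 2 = (q + 1)*(q - 2)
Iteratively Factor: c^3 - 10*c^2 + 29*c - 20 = (c - 5)*(c^2 - 5*c + 4) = (c - 5)*(c - 1)*(c - 4)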